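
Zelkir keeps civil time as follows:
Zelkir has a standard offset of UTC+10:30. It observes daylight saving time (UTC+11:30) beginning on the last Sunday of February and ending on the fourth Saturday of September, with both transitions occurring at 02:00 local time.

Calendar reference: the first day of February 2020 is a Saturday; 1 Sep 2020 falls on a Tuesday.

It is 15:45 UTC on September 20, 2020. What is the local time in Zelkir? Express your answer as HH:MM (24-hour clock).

1 February 2020 is a Saturday, so Sundays fall on 2, 9, 16, 23; the last is February 23.
1 September 2020 is a Tuesday, so the first Saturday is September 5 and the fourth is September 26.
At the standard offset (UTC+10:30), 15:45 UTC + 10h30m = 02:15 Zelkir standard time (rolling into the next day, 21 September 2020).
The standard-time date in Zelkir, September 21, 2020, falls between 23 February and 26 September, so daylight saving is in effect and Zelkir is at UTC+11:30.
15:45 UTC + 11h30m = 03:15 local (rolling into the next day, 21 September 2020).

03:15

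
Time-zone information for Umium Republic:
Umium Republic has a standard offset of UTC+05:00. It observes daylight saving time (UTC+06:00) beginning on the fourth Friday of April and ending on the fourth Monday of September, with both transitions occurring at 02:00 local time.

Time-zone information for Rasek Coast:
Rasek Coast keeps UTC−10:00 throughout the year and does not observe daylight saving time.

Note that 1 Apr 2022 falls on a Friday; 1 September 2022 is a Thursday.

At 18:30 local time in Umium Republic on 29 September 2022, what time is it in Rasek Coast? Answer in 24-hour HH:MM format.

1 April 2022 is a Friday, so the first Friday is April 1 and the fourth is April 22.
1 September 2022 is a Thursday, so the first Monday is September 5 and the fourth is September 26.
Daylight saving runs 22 April – 26 September; 29 September 2022 is outside that window, so Umium Republic is on standard time at UTC+05:00.
18:30 Umium Republic − 5h = 13:30 UTC.
Rasek Coast stays on UTC−10:00 all year.
13:30 UTC − 10h = 03:30 Rasek Coast.

03:30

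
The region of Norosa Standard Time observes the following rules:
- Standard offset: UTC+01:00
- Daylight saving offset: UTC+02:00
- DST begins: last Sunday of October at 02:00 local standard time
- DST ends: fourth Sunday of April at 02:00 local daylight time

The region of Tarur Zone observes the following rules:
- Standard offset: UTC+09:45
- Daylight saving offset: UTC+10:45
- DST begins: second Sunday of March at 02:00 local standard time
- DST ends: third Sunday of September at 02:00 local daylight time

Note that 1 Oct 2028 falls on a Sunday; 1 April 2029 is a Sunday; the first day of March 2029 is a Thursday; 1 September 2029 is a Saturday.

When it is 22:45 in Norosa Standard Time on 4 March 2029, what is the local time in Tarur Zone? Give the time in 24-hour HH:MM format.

06:30

1 October 2028 is a Sunday, so Sundays fall on 1, 8, 15, 22, 29; the last is October 29.
1 April 2029 is a Sunday, so the first Sunday is April 1 and the fourth is April 22.
4 March 2029 falls between 29 October 2028 and 22 April 2029, so daylight saving is in effect and Norosa Standard Time is at UTC+02:00.
22:45 Norosa Standard Time − 2h = 20:45 UTC.
1 March 2029 is a Thursday, so the first Sunday is March 4 and the second is March 11.
1 September 2029 is a Saturday, so the first Sunday is September 2 and the third is September 16.
At the standard offset (UTC+09:45), 20:45 UTC + 9h45m = 06:30 Tarur Zone standard time (rolling into the next day, 5 March 2029).
Daylight saving runs 11 March – 16 September; the standard-time date in Tarur Zone, 5 March 2029, is outside that window, so Tarur Zone is on standard time at UTC+09:45.
20:45 UTC + 9h45m = 06:30 Tarur Zone (rolling into the next day, 5 March 2029).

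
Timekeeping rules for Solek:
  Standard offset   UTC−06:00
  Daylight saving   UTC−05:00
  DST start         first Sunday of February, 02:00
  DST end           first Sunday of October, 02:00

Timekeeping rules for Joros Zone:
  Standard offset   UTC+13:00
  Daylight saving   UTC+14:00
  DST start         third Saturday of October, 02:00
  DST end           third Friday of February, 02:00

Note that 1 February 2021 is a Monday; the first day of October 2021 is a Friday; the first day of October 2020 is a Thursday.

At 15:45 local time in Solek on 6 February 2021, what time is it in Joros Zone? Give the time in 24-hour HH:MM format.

1 February 2021 is a Monday, so the first Sunday is February 7.
1 October 2021 is a Friday, so the first Sunday is October 3.
6 February 2021 does not fall between 7 February and 3 October, so daylight saving is not in effect and Solek is at UTC−06:00.
15:45 Solek + 6h = 21:45 UTC.
1 October 2020 is a Thursday, so the first Saturday is October 3 and the third is October 17.
1 February 2021 is a Monday, so the first Friday is February 5 and the third is February 19.
At the standard offset (UTC+13:00), 21:45 UTC + 13h = 10:45 Joros Zone standard time (rolling into the next day, 7 February 2021).
Daylight saving runs 17 October 2020 – 19 February 2021; the standard-time date in Joros Zone, 7 February 2021, is inside that window, so Joros Zone is at UTC+14:00.
21:45 UTC + 14h = 11:45 Joros Zone (rolling into the next day, 7 February 2021).

11:45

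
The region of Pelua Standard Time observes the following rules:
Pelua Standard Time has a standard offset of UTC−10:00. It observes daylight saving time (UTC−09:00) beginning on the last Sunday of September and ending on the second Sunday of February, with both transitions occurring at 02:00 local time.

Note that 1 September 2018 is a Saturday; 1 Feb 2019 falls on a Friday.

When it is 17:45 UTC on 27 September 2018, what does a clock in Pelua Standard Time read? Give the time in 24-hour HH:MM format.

07:45

1 September 2018 is a Saturday, so Sundays fall on 2, 9, 16, 23, 30; the last is September 30.
1 February 2019 is a Friday, so the first Sunday is February 3 and the second is February 10.
At the standard offset (UTC−10:00), 17:45 UTC − 10h = 07:45 Pelua Standard Time standard time.
Daylight saving runs 30 September 2018 – 10 February 2019; the standard-time date in Pelua Standard Time, 27 September 2018, is outside that window, so Pelua Standard Time is on standard time at UTC−10:00.
17:45 UTC − 10h = 07:45 local.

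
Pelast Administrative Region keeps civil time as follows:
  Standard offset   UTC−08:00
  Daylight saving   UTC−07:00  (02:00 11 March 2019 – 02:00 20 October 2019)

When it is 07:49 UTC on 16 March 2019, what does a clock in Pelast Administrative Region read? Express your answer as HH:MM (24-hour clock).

00:49

At the standard offset (UTC−08:00), 07:49 UTC − 8h = 23:49 Pelast Administrative Region standard time (rolling into the previous day, 15 March 2019).
The standard-time date in Pelast Administrative Region, 15 March 2019, lies within the daylight-saving period (11 March – 20 October), so Pelast Administrative Region is on daylight time, UTC−07:00.
07:49 UTC − 7h = 00:49 local.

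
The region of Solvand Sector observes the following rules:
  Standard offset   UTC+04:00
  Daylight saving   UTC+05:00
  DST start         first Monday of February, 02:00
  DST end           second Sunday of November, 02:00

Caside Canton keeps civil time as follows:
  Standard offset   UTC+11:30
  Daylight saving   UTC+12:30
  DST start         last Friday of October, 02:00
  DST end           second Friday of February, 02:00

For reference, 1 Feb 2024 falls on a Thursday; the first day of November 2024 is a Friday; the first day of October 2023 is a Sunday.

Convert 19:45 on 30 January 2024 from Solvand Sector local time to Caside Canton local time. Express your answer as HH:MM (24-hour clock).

1 February 2024 is a Thursday, so the first Monday is February 5.
1 November 2024 is a Friday, so the first Sunday is November 3 and the second is November 10.
30 January 2024 does not fall between 5 February and 10 November, so daylight saving is not in effect and Solvand Sector is at UTC+04:00.
19:45 Solvand Sector − 4h = 15:45 UTC.
1 October 2023 is a Sunday, so Fridays fall on 6, 13, 20, 27; the last is October 27.
1 February 2024 is a Thursday, so the first Friday is February 2 and the second is February 9.
At the standard offset (UTC+11:30), 15:45 UTC + 11h30m = 03:15 Caside Canton standard time (rolling into the next day, 31 January 2024).
The standard-time date in Caside Canton, 31 January 2024, lies within the daylight-saving period (27 October 2023 – 9 February 2024), so Caside Canton is on daylight time, UTC+12:30.
15:45 UTC + 12h30m = 04:15 Caside Canton (rolling into the next day, 31 January 2024).

04:15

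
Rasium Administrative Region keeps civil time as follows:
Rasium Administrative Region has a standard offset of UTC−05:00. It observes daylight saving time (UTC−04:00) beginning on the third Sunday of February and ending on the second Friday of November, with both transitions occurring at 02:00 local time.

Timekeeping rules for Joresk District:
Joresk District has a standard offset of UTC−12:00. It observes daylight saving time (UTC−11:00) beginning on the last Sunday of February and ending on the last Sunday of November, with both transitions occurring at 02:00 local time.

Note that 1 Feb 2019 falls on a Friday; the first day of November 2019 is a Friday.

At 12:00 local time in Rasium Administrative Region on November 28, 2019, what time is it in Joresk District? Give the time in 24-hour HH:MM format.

05:00

1 February 2019 is a Friday, so the first Sunday is February 3 and the third is February 17.
1 November 2019 is a Friday, so the first Friday is November 1 and the second is November 8.
Daylight saving runs 17 February – 8 November; November 28, 2019 is outside that window, so Rasium Administrative Region is on standard time at UTC−05:00.
12:00 Rasium Administrative Region + 5h = 17:00 UTC.
1 February 2019 is a Friday, so Sundays fall on 3, 10, 17, 24; the last is February 24.
1 November 2019 is a Friday, so Sundays fall on 3, 10, 17, 24; the last is November 24.
At the standard offset (UTC−12:00), 17:00 UTC − 12h = 05:00 Joresk District standard time.
The standard-time date in Joresk District, November 28, 2019, is outside the daylight-saving period (24 February – 24 November), so Joresk District is on standard time, UTC−12:00.
17:00 UTC − 12h = 05:00 Joresk District.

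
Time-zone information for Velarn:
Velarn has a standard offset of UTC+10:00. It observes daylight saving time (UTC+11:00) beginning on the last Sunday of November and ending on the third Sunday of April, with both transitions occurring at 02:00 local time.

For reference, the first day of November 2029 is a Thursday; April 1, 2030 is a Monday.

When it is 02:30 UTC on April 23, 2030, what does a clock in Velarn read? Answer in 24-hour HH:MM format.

1 November 2029 is a Thursday, so Sundays fall on 4, 11, 18, 25; the last is November 25.
1 April 2030 is a Monday, so the first Sunday is April 7 and the third is April 21.
At the standard offset (UTC+10:00), 02:30 UTC + 10h = 12:30 Velarn standard time.
The standard-time date in Velarn, April 23, 2030, does not fall between 25 November 2029 and 21 April 2030, so daylight saving is not in effect and Velarn is at UTC+10:00.
02:30 UTC + 10h = 12:30 local.

12:30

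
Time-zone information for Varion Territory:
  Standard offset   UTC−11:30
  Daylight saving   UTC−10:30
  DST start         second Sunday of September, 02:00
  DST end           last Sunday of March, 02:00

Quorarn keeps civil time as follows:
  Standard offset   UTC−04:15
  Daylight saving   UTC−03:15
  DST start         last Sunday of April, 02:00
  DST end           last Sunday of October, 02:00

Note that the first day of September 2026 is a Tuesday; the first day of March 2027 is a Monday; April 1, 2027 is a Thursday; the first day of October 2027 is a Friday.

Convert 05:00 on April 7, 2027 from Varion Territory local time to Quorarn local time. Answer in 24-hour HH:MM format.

12:15

1 September 2026 is a Tuesday, so the first Sunday is September 6 and the second is September 13.
1 March 2027 is a Monday, so Sundays fall on 7, 14, 21, 28; the last is March 28.
Daylight saving runs 13 September 2026 – 28 March 2027; April 7, 2027 is outside that window, so Varion Territory is on standard time at UTC−11:30.
05:00 Varion Territory + 11h30m = 16:30 UTC.
1 April 2027 is a Thursday, so Sundays fall on 4, 11, 18, 25; the last is April 25.
1 October 2027 is a Friday, so Sundays fall on 3, 10, 17, 24, 31; the last is October 31.
At the standard offset (UTC−04:15), 16:30 UTC − 4h15m = 12:15 Quorarn standard time.
The standard-time date in Quorarn, April 7, 2027, does not fall between 25 April and 31 October, so daylight saving is not in effect and Quorarn is at UTC−04:15.
16:30 UTC − 4h15m = 12:15 Quorarn.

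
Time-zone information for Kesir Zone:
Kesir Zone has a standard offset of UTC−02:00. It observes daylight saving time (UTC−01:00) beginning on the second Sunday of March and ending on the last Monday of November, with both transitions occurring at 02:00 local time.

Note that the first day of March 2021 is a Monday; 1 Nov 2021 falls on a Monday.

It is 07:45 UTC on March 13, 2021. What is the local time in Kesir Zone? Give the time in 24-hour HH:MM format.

1 March 2021 is a Monday, so the first Sunday is March 7 and the second is March 14.
1 November 2021 is a Monday, so Mondays fall on 1, 8, 15, 22, 29; the last is November 29.
At the standard offset (UTC−02:00), 07:45 UTC − 2h = 05:45 Kesir Zone standard time.
Daylight saving runs 14 March – 29 November; the standard-time date in Kesir Zone, March 13, 2021, is outside that window, so Kesir Zone is on standard time at UTC−02:00.
07:45 UTC − 2h = 05:45 local.

05:45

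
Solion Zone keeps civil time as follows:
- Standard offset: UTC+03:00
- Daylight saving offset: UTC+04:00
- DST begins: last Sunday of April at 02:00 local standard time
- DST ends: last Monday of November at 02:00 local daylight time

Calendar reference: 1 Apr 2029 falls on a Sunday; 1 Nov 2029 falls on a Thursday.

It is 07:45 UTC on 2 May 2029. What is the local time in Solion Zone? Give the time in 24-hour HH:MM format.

11:45

1 April 2029 is a Sunday, so Sundays fall on 1, 8, 15, 22, 29; the last is April 29.
1 November 2029 is a Thursday, so Mondays fall on 5, 12, 19, 26; the last is November 26.
At the standard offset (UTC+03:00), 07:45 UTC + 3h = 10:45 Solion Zone standard time.
The standard-time date in Solion Zone, 2 May 2029, falls between 29 April and 26 November, so daylight saving is in effect and Solion Zone is at UTC+04:00.
07:45 UTC + 4h = 11:45 local.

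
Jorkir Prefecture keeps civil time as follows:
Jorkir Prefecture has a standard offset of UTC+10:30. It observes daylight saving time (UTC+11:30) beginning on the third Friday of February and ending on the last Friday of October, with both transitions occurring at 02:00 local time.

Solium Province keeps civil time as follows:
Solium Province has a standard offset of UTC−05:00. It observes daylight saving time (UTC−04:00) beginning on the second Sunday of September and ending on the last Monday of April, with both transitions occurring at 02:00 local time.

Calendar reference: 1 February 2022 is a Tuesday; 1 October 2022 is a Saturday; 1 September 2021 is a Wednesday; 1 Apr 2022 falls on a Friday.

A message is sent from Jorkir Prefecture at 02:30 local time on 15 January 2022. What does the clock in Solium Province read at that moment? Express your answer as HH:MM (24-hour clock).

1 February 2022 is a Tuesday, so the first Friday is February 4 and the third is February 18.
1 October 2022 is a Saturday, so Fridays fall on 7, 14, 21, 28; the last is October 28.
Daylight saving runs 18 February – 28 October; 15 January 2022 is outside that window, so Jorkir Prefecture is on standard time at UTC+10:30.
02:30 Jorkir Prefecture − 10h30m = 16:00 UTC (rolling into the previous day, 14 January 2022).
1 September 2021 is a Wednesday, so the first Sunday is September 5 and the second is September 12.
1 April 2022 is a Friday, so Mondays fall on 4, 11, 18, 25; the last is April 25.
At the standard offset (UTC−05:00), 16:00 UTC − 5h = 11:00 Solium Province standard time.
The standard-time date in Solium Province, 14 January 2022, falls between 12 September 2021 and 25 April 2022, so daylight saving is in effect and Solium Province is at UTC−04:00.
16:00 UTC − 4h = 12:00 Solium Province.

12:00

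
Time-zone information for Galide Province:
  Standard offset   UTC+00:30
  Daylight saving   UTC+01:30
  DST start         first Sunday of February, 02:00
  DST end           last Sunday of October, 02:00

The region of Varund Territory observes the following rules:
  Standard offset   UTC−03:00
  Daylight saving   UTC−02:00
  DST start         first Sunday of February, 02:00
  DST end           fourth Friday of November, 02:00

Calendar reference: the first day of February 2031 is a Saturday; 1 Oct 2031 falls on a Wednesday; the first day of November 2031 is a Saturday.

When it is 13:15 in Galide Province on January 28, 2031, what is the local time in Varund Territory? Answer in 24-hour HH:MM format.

1 February 2031 is a Saturday, so the first Sunday is February 2.
1 October 2031 is a Wednesday, so Sundays fall on 5, 12, 19, 26; the last is October 26.
January 28, 2031 does not fall between 2 February and 26 October, so daylight saving is not in effect and Galide Province is at UTC+00:30.
13:15 Galide Province − 0h30m = 12:45 UTC.
1 February 2031 is a Saturday, so the first Sunday is February 2.
1 November 2031 is a Saturday, so the first Friday is November 7 and the fourth is November 28.
At the standard offset (UTC−03:00), 12:45 UTC − 3h = 09:45 Varund Territory standard time.
The standard-time date in Varund Territory, January 28, 2031, does not fall between 2 February and 28 November, so daylight saving is not in effect and Varund Territory is at UTC−03:00.
12:45 UTC − 3h = 09:45 Varund Territory.

09:45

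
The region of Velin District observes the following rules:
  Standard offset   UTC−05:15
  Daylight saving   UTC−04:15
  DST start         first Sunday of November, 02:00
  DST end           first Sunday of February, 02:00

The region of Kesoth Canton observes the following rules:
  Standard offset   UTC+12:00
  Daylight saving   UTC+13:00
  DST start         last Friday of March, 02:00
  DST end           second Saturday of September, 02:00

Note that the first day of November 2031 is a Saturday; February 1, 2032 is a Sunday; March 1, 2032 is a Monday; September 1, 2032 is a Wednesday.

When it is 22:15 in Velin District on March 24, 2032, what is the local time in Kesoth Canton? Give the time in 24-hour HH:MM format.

1 November 2031 is a Saturday, so the first Sunday is November 2.
1 February 2032 is a Sunday, so the first Sunday is February 1.
Daylight saving runs 2 November 2031 – 1 February 2032; March 24, 2032 is outside that window, so Velin District is on standard time at UTC−05:15.
22:15 Velin District + 5h15m = 03:30 UTC (rolling into the next day, 25 March 2032).
1 March 2032 is a Monday, so Fridays fall on 5, 12, 19, 26; the last is March 26.
1 September 2032 is a Wednesday, so the first Saturday is September 4 and the second is September 11.
At the standard offset (UTC+12:00), 03:30 UTC + 12h = 15:30 Kesoth Canton standard time.
Daylight saving runs 26 March – 11 September; the standard-time date in Kesoth Canton, March 25, 2032, is outside that window, so Kesoth Canton is on standard time at UTC+12:00.
03:30 UTC + 12h = 15:30 Kesoth Canton.

15:30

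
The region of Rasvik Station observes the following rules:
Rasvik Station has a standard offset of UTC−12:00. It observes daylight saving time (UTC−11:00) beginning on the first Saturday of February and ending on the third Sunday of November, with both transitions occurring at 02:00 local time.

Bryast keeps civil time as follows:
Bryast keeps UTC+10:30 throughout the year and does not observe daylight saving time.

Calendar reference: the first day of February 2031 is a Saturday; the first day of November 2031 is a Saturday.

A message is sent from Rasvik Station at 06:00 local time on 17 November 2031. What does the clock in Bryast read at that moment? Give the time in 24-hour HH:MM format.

04:30

1 February 2031 is a Saturday, so the first Saturday is February 1.
1 November 2031 is a Saturday, so the first Sunday is November 2 and the third is November 16.
17 November 2031 does not fall between 1 February and 16 November, so daylight saving is not in effect and Rasvik Station is at UTC−12:00.
06:00 Rasvik Station + 12h = 18:00 UTC.
Bryast has no daylight saving, so its offset is UTC+10:30 year-round.
18:00 UTC + 10h30m = 04:30 Bryast (rolling into the next day, 18 November 2031).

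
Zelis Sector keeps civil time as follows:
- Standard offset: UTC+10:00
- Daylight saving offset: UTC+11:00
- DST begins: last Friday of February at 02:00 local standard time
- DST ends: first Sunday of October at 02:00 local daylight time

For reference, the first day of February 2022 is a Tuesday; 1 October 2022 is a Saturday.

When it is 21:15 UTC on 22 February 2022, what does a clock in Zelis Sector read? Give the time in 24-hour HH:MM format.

1 February 2022 is a Tuesday, so Fridays fall on 4, 11, 18, 25; the last is February 25.
1 October 2022 is a Saturday, so the first Sunday is October 2.
At the standard offset (UTC+10:00), 21:15 UTC + 10h = 07:15 Zelis Sector standard time (rolling into the next day, 23 February 2022).
The standard-time date in Zelis Sector, 23 February 2022, is outside the daylight-saving period (25 February – 2 October), so Zelis Sector is on standard time, UTC+10:00.
21:15 UTC + 10h = 07:15 local (rolling into the next day, 23 February 2022).

07:15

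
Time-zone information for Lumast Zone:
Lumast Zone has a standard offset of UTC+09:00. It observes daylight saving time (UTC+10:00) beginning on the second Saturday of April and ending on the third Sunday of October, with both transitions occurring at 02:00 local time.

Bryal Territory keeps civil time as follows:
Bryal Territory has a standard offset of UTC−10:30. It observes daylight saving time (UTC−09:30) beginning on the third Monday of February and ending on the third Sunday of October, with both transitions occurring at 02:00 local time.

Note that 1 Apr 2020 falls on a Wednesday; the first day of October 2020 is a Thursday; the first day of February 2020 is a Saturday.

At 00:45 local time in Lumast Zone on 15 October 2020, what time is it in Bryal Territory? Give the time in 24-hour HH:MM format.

1 April 2020 is a Wednesday, so the first Saturday is April 4 and the second is April 11.
1 October 2020 is a Thursday, so the first Sunday is October 4 and the third is October 18.
15 October 2020 falls between 11 April and 18 October, so daylight saving is in effect and Lumast Zone is at UTC+10:00.
00:45 Lumast Zone − 10h = 14:45 UTC (rolling into the previous day, 14 October 2020).
1 February 2020 is a Saturday, so the first Monday is February 3 and the third is February 17.
1 October 2020 is a Thursday, so the first Sunday is October 4 and the third is October 18.
At the standard offset (UTC−10:30), 14:45 UTC − 10h30m = 04:15 Bryal Territory standard time.
Daylight saving runs 17 February – 18 October; the standard-time date in Bryal Territory, 14 October 2020, is inside that window, so Bryal Territory is at UTC−09:30.
14:45 UTC − 9h30m = 05:15 Bryal Territory.

05:15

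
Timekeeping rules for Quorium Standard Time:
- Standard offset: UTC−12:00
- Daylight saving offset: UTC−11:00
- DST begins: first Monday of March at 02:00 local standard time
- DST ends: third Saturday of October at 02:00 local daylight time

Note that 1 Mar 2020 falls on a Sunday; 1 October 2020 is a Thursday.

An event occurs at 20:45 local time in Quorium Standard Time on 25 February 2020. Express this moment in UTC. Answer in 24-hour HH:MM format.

1 March 2020 is a Sunday, so the first Monday is March 2.
1 October 2020 is a Thursday, so the first Saturday is October 3 and the third is October 17.
Daylight saving runs 2 March – 17 October; 25 February 2020 is outside that window, so Quorium Standard Time is on standard time at UTC−12:00.
20:45 local + 12h = 08:45 UTC (rolling into the next day, 26 February 2020).

08:45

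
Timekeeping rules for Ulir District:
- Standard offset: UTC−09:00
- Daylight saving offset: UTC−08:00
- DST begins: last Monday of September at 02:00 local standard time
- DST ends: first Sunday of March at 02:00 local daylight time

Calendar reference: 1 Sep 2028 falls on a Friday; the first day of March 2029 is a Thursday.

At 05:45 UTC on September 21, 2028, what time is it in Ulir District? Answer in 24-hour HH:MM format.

1 September 2028 is a Friday, so Mondays fall on 4, 11, 18, 25; the last is September 25.
1 March 2029 is a Thursday, so the first Sunday is March 4.
At the standard offset (UTC−09:00), 05:45 UTC − 9h = 20:45 Ulir District standard time (rolling into the previous day, 20 September 2028).
Daylight saving runs 25 September 2028 – 4 March 2029; the standard-time date in Ulir District, September 20, 2028, is outside that window, so Ulir District is on standard time at UTC−09:00.
05:45 UTC − 9h = 20:45 local (rolling into the previous day, 20 September 2028).

20:45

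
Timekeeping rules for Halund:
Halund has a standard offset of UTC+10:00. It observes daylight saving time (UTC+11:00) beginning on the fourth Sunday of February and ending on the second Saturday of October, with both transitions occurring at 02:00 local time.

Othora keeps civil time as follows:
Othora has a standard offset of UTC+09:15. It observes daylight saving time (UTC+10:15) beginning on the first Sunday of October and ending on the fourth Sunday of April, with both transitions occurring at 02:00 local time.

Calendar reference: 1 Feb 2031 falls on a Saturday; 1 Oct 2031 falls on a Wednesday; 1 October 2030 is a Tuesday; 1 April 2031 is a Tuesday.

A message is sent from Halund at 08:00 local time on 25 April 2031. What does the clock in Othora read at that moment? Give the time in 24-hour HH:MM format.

1 February 2031 is a Saturday, so the first Sunday is February 2 and the fourth is February 23.
1 October 2031 is a Wednesday, so the first Saturday is October 4 and the second is October 11.
25 April 2031 falls between 23 February and 11 October, so daylight saving is in effect and Halund is at UTC+11:00.
08:00 Halund − 11h = 21:00 UTC (rolling into the previous day, 24 April 2031).
1 October 2030 is a Tuesday, so the first Sunday is October 6.
1 April 2031 is a Tuesday, so the first Sunday is April 6 and the fourth is April 27.
At the standard offset (UTC+09:15), 21:00 UTC + 9h15m = 06:15 Othora standard time (rolling into the next day, 25 April 2031).
Daylight saving runs 6 October 2030 – 27 April 2031; the standard-time date in Othora, 25 April 2031, is inside that window, so Othora is at UTC+10:15.
21:00 UTC + 10h15m = 07:15 Othora (rolling into the next day, 25 April 2031).

07:15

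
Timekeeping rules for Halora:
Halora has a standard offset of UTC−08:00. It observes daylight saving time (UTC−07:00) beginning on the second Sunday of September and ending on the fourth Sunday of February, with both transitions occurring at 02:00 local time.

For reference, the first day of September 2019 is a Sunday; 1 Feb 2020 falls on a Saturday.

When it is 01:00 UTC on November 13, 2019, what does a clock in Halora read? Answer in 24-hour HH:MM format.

18:00

1 September 2019 is a Sunday, so the first Sunday is September 1 and the second is September 8.
1 February 2020 is a Saturday, so the first Sunday is February 2 and the fourth is February 23.
At the standard offset (UTC−08:00), 01:00 UTC − 8h = 17:00 Halora standard time (rolling into the previous day, 12 November 2019).
The standard-time date in Halora, November 12, 2019, lies within the daylight-saving period (8 September 2019 – 23 February 2020), so Halora is on daylight time, UTC−07:00.
01:00 UTC − 7h = 18:00 local (rolling into the previous day, 12 November 2019).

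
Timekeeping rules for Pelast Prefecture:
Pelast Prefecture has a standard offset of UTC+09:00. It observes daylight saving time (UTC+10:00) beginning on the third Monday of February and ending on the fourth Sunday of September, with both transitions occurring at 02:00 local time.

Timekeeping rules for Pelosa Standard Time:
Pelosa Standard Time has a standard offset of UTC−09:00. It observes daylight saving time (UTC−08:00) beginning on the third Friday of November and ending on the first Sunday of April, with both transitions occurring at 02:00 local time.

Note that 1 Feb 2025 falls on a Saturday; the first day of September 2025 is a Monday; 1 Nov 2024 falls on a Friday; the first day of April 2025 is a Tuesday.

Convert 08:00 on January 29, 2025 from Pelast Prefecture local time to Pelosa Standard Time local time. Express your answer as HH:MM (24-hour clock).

1 February 2025 is a Saturday, so the first Monday is February 3 and the third is February 17.
1 September 2025 is a Monday, so the first Sunday is September 7 and the fourth is September 28.
January 29, 2025 does not fall between 17 February and 28 September, so daylight saving is not in effect and Pelast Prefecture is at UTC+09:00.
08:00 Pelast Prefecture − 9h = 23:00 UTC (rolling into the previous day, 28 January 2025).
1 November 2024 is a Friday, so the first Friday is November 1 and the third is November 15.
1 April 2025 is a Tuesday, so the first Sunday is April 6.
At the standard offset (UTC−09:00), 23:00 UTC − 9h = 14:00 Pelosa Standard Time standard time.
The standard-time date in Pelosa Standard Time, January 28, 2025, falls between 15 November 2024 and 6 April 2025, so daylight saving is in effect and Pelosa Standard Time is at UTC−08:00.
23:00 UTC − 8h = 15:00 Pelosa Standard Time.

15:00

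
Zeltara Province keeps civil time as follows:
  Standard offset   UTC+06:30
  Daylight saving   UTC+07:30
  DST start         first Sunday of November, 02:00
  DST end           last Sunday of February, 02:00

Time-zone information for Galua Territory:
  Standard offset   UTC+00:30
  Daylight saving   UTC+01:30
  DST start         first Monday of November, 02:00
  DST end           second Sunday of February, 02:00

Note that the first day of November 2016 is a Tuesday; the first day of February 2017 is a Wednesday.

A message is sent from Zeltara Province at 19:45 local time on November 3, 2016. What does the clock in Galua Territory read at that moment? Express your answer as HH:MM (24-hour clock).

13:45

1 November 2016 is a Tuesday, so the first Sunday is November 6.
1 February 2017 is a Wednesday, so Sundays fall on 5, 12, 19, 26; the last is February 26.
November 3, 2016 is outside the daylight-saving period (6 November 2016 – 26 February 2017), so Zeltara Province is on standard time, UTC+06:30.
19:45 Zeltara Province − 6h30m = 13:15 UTC.
1 November 2016 is a Tuesday, so the first Monday is November 7.
1 February 2017 is a Wednesday, so the first Sunday is February 5 and the second is February 12.
At the standard offset (UTC+00:30), 13:15 UTC + 0h30m = 13:45 Galua Territory standard time.
Daylight saving runs 7 November 2016 – 12 February 2017; the standard-time date in Galua Territory, November 3, 2016, is outside that window, so Galua Territory is on standard time at UTC+00:30.
13:15 UTC + 0h30m = 13:45 Galua Territory.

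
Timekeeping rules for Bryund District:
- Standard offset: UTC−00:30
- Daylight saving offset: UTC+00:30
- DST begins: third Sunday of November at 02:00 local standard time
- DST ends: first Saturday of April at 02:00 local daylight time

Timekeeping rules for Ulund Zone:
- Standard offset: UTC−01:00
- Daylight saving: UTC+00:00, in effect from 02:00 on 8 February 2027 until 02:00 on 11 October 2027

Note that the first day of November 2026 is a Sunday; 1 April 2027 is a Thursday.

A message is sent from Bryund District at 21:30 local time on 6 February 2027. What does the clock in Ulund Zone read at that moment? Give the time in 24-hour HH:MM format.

20:00

1 November 2026 is a Sunday, so the first Sunday is November 1 and the third is November 15.
1 April 2027 is a Thursday, so the first Saturday is April 3.
6 February 2027 lies within the daylight-saving period (15 November 2026 – 3 April 2027), so Bryund District is on daylight time, UTC+00:30.
21:30 Bryund District − 0h30m = 21:00 UTC.
At the standard offset (UTC−01:00), 21:00 UTC − 1h = 20:00 Ulund Zone standard time.
The standard-time date in Ulund Zone, 6 February 2027, does not fall between 8 February and 11 October, so daylight saving is not in effect and Ulund Zone is at UTC−01:00.
21:00 UTC − 1h = 20:00 Ulund Zone.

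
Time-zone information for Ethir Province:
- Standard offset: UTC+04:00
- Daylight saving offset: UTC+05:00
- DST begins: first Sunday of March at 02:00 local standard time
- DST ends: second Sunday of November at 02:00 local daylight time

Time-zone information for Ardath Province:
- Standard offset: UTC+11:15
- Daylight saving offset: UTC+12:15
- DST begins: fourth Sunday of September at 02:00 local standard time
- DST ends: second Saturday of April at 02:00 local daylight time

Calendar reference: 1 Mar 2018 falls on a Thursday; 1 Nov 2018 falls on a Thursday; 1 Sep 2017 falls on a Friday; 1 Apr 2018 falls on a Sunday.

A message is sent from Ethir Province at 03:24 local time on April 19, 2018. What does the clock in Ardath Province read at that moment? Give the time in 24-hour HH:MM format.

1 March 2018 is a Thursday, so the first Sunday is March 4.
1 November 2018 is a Thursday, so the first Sunday is November 4 and the second is November 11.
April 19, 2018 falls between 4 March and 11 November, so daylight saving is in effect and Ethir Province is at UTC+05:00.
03:24 Ethir Province − 5h = 22:24 UTC (rolling into the previous day, 18 April 2018).
1 September 2017 is a Friday, so the first Sunday is September 3 and the fourth is September 24.
1 April 2018 is a Sunday, so the first Saturday is April 7 and the second is April 14.
At the standard offset (UTC+11:15), 22:24 UTC + 11h15m = 09:39 Ardath Province standard time (rolling into the next day, 19 April 2018).
Daylight saving runs 24 September 2017 – 14 April 2018; the standard-time date in Ardath Province, April 19, 2018, is outside that window, so Ardath Province is on standard time at UTC+11:15.
22:24 UTC + 11h15m = 09:39 Ardath Province (rolling into the next day, 19 April 2018).

09:39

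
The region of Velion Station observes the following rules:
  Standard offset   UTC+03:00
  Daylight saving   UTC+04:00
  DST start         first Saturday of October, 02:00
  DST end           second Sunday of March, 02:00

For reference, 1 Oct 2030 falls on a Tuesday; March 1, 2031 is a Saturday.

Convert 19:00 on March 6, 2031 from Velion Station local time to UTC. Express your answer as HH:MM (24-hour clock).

1 October 2030 is a Tuesday, so the first Saturday is October 5.
1 March 2031 is a Saturday, so the first Sunday is March 2 and the second is March 9.
March 6, 2031 lies within the daylight-saving period (5 October 2030 – 9 March 2031), so Velion Station is on daylight time, UTC+04:00.
19:00 local − 4h = 15:00 UTC.

15:00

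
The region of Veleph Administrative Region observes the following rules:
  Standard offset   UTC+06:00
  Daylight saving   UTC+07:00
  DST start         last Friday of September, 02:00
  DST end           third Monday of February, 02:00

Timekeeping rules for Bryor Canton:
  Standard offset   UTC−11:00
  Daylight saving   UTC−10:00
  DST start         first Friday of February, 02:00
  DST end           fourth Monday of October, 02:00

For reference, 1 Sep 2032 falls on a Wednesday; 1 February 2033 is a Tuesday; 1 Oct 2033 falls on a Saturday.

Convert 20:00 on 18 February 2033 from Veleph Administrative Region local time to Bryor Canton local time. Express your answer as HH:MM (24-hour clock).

1 September 2032 is a Wednesday, so Fridays fall on 3, 10, 17, 24; the last is September 24.
1 February 2033 is a Tuesday, so the first Monday is February 7 and the third is February 21.
Daylight saving runs 24 September 2032 – 21 February 2033; 18 February 2033 is inside that window, so Veleph Administrative Region is at UTC+07:00.
20:00 Veleph Administrative Region − 7h = 13:00 UTC.
1 February 2033 is a Tuesday, so the first Friday is February 4.
1 October 2033 is a Saturday, so the first Monday is October 3 and the fourth is October 24.
At the standard offset (UTC−11:00), 13:00 UTC − 11h = 02:00 Bryor Canton standard time.
The standard-time date in Bryor Canton, 18 February 2033, falls between 4 February and 24 October, so daylight saving is in effect and Bryor Canton is at UTC−10:00.
13:00 UTC − 10h = 03:00 Bryor Canton.

03:00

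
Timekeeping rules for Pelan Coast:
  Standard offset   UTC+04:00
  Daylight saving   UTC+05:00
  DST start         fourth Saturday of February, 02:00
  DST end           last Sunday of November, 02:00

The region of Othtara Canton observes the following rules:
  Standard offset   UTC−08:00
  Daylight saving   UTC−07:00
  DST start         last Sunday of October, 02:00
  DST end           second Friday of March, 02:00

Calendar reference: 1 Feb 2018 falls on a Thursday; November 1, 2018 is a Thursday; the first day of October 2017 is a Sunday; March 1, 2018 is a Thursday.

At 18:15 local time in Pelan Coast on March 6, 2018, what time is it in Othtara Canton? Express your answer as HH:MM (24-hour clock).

1 February 2018 is a Thursday, so the first Saturday is February 3 and the fourth is February 24.
1 November 2018 is a Thursday, so Sundays fall on 4, 11, 18, 25; the last is November 25.
March 6, 2018 lies within the daylight-saving period (24 February – 25 November), so Pelan Coast is on daylight time, UTC+05:00.
18:15 Pelan Coast − 5h = 13:15 UTC.
1 October 2017 is a Sunday, so Sundays fall on 1, 8, 15, 22, 29; the last is October 29.
1 March 2018 is a Thursday, so the first Friday is March 2 and the second is March 9.
At the standard offset (UTC−08:00), 13:15 UTC − 8h = 05:15 Othtara Canton standard time.
The standard-time date in Othtara Canton, March 6, 2018, lies within the daylight-saving period (29 October 2017 – 9 March 2018), so Othtara Canton is on daylight time, UTC−07:00.
13:15 UTC − 7h = 06:15 Othtara Canton.

06:15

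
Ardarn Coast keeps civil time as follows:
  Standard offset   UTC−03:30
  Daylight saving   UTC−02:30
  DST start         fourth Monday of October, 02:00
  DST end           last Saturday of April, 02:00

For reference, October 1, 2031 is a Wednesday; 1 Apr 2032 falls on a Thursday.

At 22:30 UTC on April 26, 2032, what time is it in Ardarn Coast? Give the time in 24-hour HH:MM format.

19:00

1 October 2031 is a Wednesday, so the first Monday is October 6 and the fourth is October 27.
1 April 2032 is a Thursday, so Saturdays fall on 3, 10, 17, 24; the last is April 24.
At the standard offset (UTC−03:30), 22:30 UTC − 3h30m = 19:00 Ardarn Coast standard time.
The standard-time date in Ardarn Coast, April 26, 2032, does not fall between 27 October 2031 and 24 April 2032, so daylight saving is not in effect and Ardarn Coast is at UTC−03:30.
22:30 UTC − 3h30m = 19:00 local.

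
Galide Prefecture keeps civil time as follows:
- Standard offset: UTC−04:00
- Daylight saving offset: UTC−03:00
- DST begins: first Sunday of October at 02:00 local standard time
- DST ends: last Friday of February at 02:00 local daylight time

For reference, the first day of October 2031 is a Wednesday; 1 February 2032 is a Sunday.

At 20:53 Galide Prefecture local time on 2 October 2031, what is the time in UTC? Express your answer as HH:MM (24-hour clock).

1 October 2031 is a Wednesday, so the first Sunday is October 5.
1 February 2032 is a Sunday, so Fridays fall on 6, 13, 20, 27; the last is February 27.
2 October 2031 does not fall between 5 October 2031 and 27 February 2032, so daylight saving is not in effect and Galide Prefecture is at UTC−04:00.
20:53 local + 4h = 00:53 UTC (rolling into the next day, 3 October 2031).

00:53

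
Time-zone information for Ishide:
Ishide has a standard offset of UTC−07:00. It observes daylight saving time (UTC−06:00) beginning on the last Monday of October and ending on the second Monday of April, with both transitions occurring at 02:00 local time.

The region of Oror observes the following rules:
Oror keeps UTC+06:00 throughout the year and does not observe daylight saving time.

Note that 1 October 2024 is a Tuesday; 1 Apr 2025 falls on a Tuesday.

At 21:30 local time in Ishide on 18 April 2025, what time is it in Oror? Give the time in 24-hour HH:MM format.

1 October 2024 is a Tuesday, so Mondays fall on 7, 14, 21, 28; the last is October 28.
1 April 2025 is a Tuesday, so the first Monday is April 7 and the second is April 14.
Daylight saving runs 28 October 2024 – 14 April 2025; 18 April 2025 is outside that window, so Ishide is on standard time at UTC−07:00.
21:30 Ishide + 7h = 04:30 UTC (rolling into the next day, 19 April 2025).
Oror stays on UTC+06:00 all year.
04:30 UTC + 6h = 10:30 Oror.

10:30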